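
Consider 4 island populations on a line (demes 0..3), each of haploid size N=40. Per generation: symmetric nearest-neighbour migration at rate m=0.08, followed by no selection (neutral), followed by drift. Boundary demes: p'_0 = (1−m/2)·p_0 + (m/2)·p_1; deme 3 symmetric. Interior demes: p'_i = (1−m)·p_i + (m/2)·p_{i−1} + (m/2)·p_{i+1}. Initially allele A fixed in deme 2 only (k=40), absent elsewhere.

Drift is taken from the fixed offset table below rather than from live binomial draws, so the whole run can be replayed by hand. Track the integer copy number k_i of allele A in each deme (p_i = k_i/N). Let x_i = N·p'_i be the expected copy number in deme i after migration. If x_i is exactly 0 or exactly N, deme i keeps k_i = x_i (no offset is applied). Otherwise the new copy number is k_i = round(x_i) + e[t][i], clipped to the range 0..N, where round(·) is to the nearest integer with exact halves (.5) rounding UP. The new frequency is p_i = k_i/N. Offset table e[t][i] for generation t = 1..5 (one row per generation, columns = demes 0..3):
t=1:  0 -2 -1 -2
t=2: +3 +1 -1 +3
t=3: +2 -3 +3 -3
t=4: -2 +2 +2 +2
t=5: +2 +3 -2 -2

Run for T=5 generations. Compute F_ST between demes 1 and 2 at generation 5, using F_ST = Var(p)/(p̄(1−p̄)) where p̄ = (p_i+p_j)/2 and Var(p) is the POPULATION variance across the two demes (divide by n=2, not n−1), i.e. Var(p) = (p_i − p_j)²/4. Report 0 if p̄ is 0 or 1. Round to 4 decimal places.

t=0: k=[0 0 40 0]
t=1: x=[0.0000 1.6000 36.8000 1.6000] k=[0 0 36 0]
t=2: x=[0.0000 1.4400 33.1200 1.4400] k=[0 2 32 4]
t=3: x=[0.0800 3.1200 29.6800 5.1200] k=[2 0 33 2]
t=4: x=[1.9200 1.4000 30.4400 3.2400] k=[0 3 32 5]
t=5: x=[0.1200 4.0400 29.7600 6.0800] k=[2 7 28 4]

0.2800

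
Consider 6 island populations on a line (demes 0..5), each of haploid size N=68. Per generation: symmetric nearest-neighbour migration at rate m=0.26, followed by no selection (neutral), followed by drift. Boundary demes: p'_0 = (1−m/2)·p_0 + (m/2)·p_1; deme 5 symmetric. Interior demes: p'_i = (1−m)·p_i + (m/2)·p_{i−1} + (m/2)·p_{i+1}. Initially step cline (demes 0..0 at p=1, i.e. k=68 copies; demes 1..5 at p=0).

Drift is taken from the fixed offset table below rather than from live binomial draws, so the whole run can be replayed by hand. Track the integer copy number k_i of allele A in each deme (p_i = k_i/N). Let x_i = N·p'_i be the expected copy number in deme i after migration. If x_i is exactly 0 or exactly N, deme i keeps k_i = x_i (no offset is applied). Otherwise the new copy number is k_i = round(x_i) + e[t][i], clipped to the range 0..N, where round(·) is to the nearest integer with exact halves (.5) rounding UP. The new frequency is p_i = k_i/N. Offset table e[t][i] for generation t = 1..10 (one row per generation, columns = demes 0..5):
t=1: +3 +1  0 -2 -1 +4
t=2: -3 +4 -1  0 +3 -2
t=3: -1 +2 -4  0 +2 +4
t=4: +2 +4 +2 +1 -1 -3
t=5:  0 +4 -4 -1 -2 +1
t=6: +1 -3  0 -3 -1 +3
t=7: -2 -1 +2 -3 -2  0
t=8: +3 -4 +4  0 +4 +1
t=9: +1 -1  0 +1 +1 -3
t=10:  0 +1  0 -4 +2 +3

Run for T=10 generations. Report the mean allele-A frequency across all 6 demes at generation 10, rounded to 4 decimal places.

t=0: k=[68 0 0 0 0 0]
t=1: x=[59.1600 8.8400 0.0000 0.0000 0.0000 0.0000] k=[62 10 0 0 0 0]
t=2: x=[55.2400 15.4600 1.3000 0.0000 0.0000 0.0000] k=[52 19 0 0 0 0]
t=3: x=[47.7100 20.8200 2.4700 0.0000 0.0000 0.0000] k=[47 23 0 0 0 0]
t=4: x=[43.8800 23.1300 2.9900 0.0000 0.0000 0.0000] k=[46 27 5 0 0 0]
t=5: x=[43.5300 26.6100 7.2100 0.6500 0.0000 0.0000] k=[44 31 3 0 0 0]
t=6: x=[42.3100 29.0500 6.2500 0.3900 0.0000 0.0000] k=[43 26 6 0 0 0]
t=7: x=[40.7900 25.6100 7.8200 0.7800 0.0000 0.0000] k=[39 25 10 0 0 0]
t=8: x=[37.1800 24.8700 10.6500 1.3000 0.0000 0.0000] k=[40 21 15 1 0 0]
t=9: x=[37.5300 22.6900 13.9600 2.6900 0.1300 0.0000] k=[39 22 14 4 1 0]
t=10: x=[36.7900 23.1700 13.7400 4.9100 1.2600 0.1300] k=[37 24 14 1 3 3]

0.2010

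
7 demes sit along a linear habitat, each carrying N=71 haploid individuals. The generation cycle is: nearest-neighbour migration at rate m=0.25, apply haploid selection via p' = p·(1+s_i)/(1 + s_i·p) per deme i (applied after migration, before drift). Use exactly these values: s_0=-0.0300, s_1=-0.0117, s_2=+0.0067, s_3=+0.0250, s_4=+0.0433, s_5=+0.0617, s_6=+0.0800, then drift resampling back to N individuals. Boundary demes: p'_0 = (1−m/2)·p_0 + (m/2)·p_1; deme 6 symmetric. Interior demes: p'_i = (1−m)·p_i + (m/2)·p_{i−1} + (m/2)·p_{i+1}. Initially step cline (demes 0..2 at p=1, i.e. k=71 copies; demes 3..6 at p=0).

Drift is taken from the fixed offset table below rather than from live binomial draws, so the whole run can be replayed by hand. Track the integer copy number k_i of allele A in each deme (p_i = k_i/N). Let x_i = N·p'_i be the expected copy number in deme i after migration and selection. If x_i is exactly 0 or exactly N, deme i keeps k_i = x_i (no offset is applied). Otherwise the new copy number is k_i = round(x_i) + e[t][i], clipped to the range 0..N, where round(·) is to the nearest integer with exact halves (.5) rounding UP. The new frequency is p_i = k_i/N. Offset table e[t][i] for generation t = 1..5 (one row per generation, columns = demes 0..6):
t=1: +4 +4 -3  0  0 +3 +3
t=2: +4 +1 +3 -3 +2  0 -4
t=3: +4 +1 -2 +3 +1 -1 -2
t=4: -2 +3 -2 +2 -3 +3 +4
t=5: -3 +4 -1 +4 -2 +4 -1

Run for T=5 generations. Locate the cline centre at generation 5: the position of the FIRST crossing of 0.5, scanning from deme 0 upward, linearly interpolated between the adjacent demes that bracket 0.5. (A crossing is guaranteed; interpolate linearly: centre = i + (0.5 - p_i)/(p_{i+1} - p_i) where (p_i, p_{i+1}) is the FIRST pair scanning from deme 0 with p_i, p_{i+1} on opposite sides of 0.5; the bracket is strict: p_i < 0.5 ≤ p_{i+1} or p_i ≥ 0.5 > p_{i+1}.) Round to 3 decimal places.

2.618

t=0: k=[71 71 71 0 0 0 0]
t=1: x=[71.0000 71.0000 62.1767 9.0685 0.0000 0.0000 0.0000] k=[71 71 59 9 0 0 0]
t=2: x=[71.0000 69.4826 54.3353 14.4065 1.1729 0.0000 0.0000] k=[71 70 57 11 3 0 0]
t=3: x=[70.8711 68.4715 52.9650 16.0547 3.7736 0.3980 0.0000] k=[71 69 51 19 5 0 0]
t=4: x=[70.7423 66.9553 49.3506 21.6195 6.3664 0.6632 0.0000] k=[69 70 47 24 3 4 0]
t=5: x=[69.0686 66.9553 47.1060 24.6458 5.9780 3.5728 0.5397] k=[66 71 46 29 4 8 0]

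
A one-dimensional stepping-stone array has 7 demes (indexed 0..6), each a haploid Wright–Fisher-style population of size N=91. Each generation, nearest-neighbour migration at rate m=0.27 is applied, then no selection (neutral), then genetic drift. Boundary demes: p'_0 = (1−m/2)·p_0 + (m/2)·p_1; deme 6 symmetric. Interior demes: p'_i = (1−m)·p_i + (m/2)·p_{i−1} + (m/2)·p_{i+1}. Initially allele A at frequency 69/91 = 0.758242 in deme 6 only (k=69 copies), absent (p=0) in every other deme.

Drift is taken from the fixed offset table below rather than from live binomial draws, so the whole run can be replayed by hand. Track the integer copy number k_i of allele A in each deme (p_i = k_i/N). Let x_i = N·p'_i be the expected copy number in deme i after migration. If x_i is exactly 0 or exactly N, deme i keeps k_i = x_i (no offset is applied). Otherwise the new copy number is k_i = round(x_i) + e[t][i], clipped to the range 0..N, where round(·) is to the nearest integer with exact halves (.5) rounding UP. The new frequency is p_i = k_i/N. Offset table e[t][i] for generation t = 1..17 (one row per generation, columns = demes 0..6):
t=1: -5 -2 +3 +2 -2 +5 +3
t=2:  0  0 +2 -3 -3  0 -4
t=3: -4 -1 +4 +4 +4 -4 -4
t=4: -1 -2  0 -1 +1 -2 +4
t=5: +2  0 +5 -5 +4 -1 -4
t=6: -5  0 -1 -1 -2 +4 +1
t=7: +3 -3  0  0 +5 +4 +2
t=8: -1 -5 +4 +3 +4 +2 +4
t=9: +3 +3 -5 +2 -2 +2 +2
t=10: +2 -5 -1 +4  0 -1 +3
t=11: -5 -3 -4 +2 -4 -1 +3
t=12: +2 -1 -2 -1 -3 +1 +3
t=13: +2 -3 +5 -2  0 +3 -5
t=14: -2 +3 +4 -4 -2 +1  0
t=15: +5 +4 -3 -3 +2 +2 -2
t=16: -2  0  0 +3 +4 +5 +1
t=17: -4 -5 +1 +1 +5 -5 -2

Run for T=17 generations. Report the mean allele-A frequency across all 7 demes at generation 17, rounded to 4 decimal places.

t=0: k=[0 0 0 0 0 0 69]
t=1: x=[0.0000 0.0000 0.0000 0.0000 0.0000 9.3150 59.6850] k=[0 0 0 0 0 14 63]
t=2: x=[0.0000 0.0000 0.0000 0.0000 1.8900 18.7250 56.3850] k=[0 0 0 0 0 19 52]
t=3: x=[0.0000 0.0000 0.0000 0.0000 2.5650 20.8900 47.5450] k=[0 0 0 0 7 17 44]
t=4: x=[0.0000 0.0000 0.0000 0.9450 7.4050 19.2950 40.3550] k=[0 0 0 0 8 17 44]
t=5: x=[0.0000 0.0000 0.0000 1.0800 8.1350 19.4300 40.3550] k=[0 0 0 0 12 18 36]
t=6: x=[0.0000 0.0000 0.0000 1.6200 11.1900 19.6200 33.5700] k=[0 0 0 1 9 24 35]
t=7: x=[0.0000 0.0000 0.1350 1.9450 9.9450 23.4600 33.5150] k=[0 0 0 2 15 27 36]
t=8: x=[0.0000 0.0000 0.2700 3.4850 14.8650 26.5950 34.7850] k=[0 0 4 6 19 29 39]
t=9: x=[0.0000 0.5400 3.7300 7.4850 18.5950 29.0000 37.6500] k=[0 4 0 9 17 31 40]
t=10: x=[0.5400 2.9200 1.7550 8.8650 17.8100 30.3250 38.7850] k=[3 0 1 13 18 29 42]
t=11: x=[2.5950 0.5400 2.4850 12.0550 18.8100 29.2700 40.2450] k=[0 0 0 14 15 28 43]
t=12: x=[0.0000 0.0000 1.8900 12.2450 16.6200 28.2700 40.9750] k=[0 0 0 11 14 29 44]
t=13: x=[0.0000 0.0000 1.4850 9.9200 15.6200 29.0000 41.9750] k=[0 0 6 8 16 32 37]
t=14: x=[0.0000 0.8100 5.4600 8.8100 17.0800 30.5150 36.3250] k=[0 4 9 5 15 32 36]
t=15: x=[0.5400 4.1350 7.7850 6.8900 15.9450 30.2450 35.4600] k=[6 8 5 4 18 32 33]
t=16: x=[6.2700 7.3250 5.2700 6.0250 18.0000 30.2450 32.8650] k=[4 7 5 9 22 35 34]
t=17: x=[4.4050 6.3250 5.8100 10.2150 22.0000 33.1100 34.1350] k=[0 1 7 11 27 28 32]

0.1664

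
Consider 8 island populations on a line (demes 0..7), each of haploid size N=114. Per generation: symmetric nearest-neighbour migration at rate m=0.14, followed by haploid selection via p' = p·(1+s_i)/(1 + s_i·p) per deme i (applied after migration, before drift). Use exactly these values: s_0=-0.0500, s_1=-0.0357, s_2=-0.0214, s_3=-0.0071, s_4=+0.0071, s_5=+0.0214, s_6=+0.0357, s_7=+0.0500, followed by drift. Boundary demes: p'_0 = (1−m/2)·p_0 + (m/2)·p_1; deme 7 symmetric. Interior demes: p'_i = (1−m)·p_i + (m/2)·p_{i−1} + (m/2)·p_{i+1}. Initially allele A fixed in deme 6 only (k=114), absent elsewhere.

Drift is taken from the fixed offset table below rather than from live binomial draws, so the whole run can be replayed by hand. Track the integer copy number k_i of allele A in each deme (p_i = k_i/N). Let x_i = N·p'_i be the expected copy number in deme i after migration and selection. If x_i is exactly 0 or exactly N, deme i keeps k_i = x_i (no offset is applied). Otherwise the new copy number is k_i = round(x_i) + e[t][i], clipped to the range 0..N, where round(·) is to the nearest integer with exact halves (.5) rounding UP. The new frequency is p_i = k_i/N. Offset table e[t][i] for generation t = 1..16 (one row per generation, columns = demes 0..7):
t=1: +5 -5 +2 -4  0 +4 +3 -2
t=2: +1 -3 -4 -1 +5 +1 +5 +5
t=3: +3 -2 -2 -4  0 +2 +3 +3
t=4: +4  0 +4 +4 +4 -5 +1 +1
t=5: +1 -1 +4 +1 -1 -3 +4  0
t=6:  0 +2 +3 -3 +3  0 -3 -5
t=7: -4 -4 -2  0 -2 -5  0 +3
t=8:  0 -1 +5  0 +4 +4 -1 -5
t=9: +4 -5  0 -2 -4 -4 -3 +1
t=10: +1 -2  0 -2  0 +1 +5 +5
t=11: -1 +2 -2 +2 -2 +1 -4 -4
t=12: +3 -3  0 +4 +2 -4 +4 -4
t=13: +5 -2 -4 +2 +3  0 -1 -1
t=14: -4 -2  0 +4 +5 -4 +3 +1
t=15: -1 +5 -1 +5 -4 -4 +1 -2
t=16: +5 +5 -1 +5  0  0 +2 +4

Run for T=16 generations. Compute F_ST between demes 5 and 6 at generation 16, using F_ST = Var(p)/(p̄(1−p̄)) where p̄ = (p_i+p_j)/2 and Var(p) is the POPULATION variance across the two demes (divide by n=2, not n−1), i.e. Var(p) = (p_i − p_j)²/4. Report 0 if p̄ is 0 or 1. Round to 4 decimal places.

0.0737

t=0: k=[0 0 0 0 0 0 114 0]
t=1: x=[0.0000 0.0000 0.0000 0.0000 0.0000 8.1386 98.5154 8.3498] k=[0 0 0 0 0 12 102 6]
t=2: x=[0.0000 0.0000 0.0000 0.0000 0.8459 17.7754 89.6583 13.2819] k=[0 0 0 0 6 19 95 18]
t=3: x=[0.0000 0.0000 0.0000 0.4170 6.5334 23.8064 85.0541 24.3101] k=[0 0 0 0 7 26 88 27]
t=4: x=[0.0000 0.0000 0.0000 0.4865 7.8918 29.4703 80.2296 32.3893] k=[0 0 0 4 12 24 81 33]
t=5: x=[0.0000 0.0000 0.2740 4.2507 12.3577 27.5904 74.5597 37.5787] k=[0 0 4 5 11 25 79 38]
t=6: x=[0.0000 0.2700 3.7115 5.3138 11.6337 28.2475 73.2728 42.1578] k=[0 2 7 2 15 28 70 37]
t=7: x=[0.1330 2.1326 6.1725 3.2375 15.0924 30.5007 65.7288 40.5759] k=[0 0 4 3 13 26 66 44]
t=8: x=[0.0000 0.2700 3.5743 3.7441 13.2929 28.3385 62.6515 46.8806] k=[0 0 9 4 17 32 62 42]
t=9: x=[0.0000 0.6076 7.8602 5.2244 17.2433 33.5491 59.4985 44.7188] k=[0 0 8 3 13 30 56 46]
t=10: x=[0.0000 0.5401 6.9475 4.0223 13.5744 31.1066 54.4769 48.0508] k=[0 0 7 2 14 32 59 53]
t=11: x=[0.0000 0.4726 6.0352 3.1680 14.5094 33.1254 57.6897 54.8069] k=[0 2 4 5 13 34 54 51]
t=12: x=[0.1330 1.9298 3.8487 5.4529 13.9966 34.4368 53.3845 52.5893] k=[3 0 4 9 16 30 57 49]
t=13: x=[2.6537 0.4726 3.9859 9.0803 16.5900 31.3893 55.5485 50.9309] k=[8 0 0 11 20 31 55 50]
t=14: x=[7.0911 0.5401 0.7536 10.7902 20.2576 32.3988 53.9658 51.7252] k=[3 0 1 15 25 28 57 53]
t=15: x=[2.6537 0.2700 1.8698 14.6289 24.6464 30.2886 55.6887 54.6665] k=[2 5 1 20 21 26 57 53]
t=16: x=[2.1015 4.3551 2.5554 18.6287 21.4027 28.2677 55.5485 54.6665] k=[7 9 2 24 21 28 58 59]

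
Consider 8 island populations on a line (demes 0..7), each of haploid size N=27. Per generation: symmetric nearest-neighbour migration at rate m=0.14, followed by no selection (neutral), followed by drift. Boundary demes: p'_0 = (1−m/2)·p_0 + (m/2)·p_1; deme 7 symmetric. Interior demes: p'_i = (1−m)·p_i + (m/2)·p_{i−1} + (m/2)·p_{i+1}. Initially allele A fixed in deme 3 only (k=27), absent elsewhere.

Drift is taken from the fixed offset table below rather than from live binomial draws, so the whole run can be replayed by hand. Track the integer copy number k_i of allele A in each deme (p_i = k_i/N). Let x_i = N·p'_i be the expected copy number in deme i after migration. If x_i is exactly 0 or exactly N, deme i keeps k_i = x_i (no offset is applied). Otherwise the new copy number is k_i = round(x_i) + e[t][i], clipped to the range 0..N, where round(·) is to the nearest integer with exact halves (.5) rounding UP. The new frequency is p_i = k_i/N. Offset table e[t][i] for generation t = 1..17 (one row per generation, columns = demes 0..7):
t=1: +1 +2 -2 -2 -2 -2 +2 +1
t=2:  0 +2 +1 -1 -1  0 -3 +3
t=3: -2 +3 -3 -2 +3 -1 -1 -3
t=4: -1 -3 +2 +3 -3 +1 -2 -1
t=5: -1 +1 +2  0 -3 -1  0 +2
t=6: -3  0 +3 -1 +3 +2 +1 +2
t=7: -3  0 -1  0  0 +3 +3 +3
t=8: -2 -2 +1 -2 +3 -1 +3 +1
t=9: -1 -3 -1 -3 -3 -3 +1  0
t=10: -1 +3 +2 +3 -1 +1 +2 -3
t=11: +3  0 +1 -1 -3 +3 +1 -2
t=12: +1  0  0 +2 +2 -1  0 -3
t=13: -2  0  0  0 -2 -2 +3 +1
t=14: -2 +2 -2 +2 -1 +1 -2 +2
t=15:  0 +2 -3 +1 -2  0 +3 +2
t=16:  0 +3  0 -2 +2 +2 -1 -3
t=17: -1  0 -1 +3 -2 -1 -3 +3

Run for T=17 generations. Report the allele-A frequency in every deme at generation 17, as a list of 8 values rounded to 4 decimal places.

t=0: k=[0 0 0 27 0 0 0 0]
t=1: x=[0.0000 0.0000 1.8900 23.2200 1.8900 0.0000 0.0000 0.0000] k=[0 0 0 21 0 0 0 0]
t=2: x=[0.0000 0.0000 1.4700 18.0600 1.4700 0.0000 0.0000 0.0000] k=[0 0 2 17 0 0 0 0]
t=3: x=[0.0000 0.1400 2.9100 14.7600 1.1900 0.0000 0.0000 0.0000] k=[0 3 0 13 4 0 0 0]
t=4: x=[0.2100 2.5800 1.1200 11.4600 4.3500 0.2800 0.0000 0.0000] k=[0 0 3 14 1 1 0 0]
t=5: x=[0.0000 0.2100 3.5600 12.3200 1.9100 0.9300 0.0700 0.0000] k=[0 1 6 12 0 0 0 0]
t=6: x=[0.0700 1.2800 6.0700 10.7400 0.8400 0.0000 0.0000 0.0000] k=[0 1 9 10 4 0 0 0]
t=7: x=[0.0700 1.4900 8.5100 9.5100 4.1400 0.2800 0.0000 0.0000] k=[0 1 8 10 4 3 0 0]
t=8: x=[0.0700 1.4200 7.6500 9.4400 4.3500 2.8600 0.2100 0.0000] k=[0 0 9 7 7 2 3 0]
t=9: x=[0.0000 0.6300 8.2300 7.1400 6.6500 2.4200 2.7200 0.2100] k=[0 0 7 4 4 0 4 0]
t=10: x=[0.0000 0.4900 6.3000 4.2100 3.7200 0.5600 3.4400 0.2800] k=[0 3 8 7 3 2 5 0]
t=11: x=[0.2100 3.1400 7.5800 6.7900 3.2100 2.2800 4.4400 0.3500] k=[3 3 9 6 0 5 5 0]
t=12: x=[3.0000 3.4200 8.3700 5.7900 0.7700 4.6500 4.6500 0.3500] k=[4 3 8 8 3 4 5 0]
t=13: x=[3.9300 3.4200 7.6500 7.6500 3.4200 4.0000 4.5800 0.3500] k=[2 3 8 8 1 2 8 1]
t=14: x=[2.0700 3.2800 7.6500 7.5100 1.5600 2.3500 7.0900 1.4900] k=[0 5 6 10 1 3 5 3]
t=15: x=[0.3500 4.7200 6.2100 9.0900 1.7700 3.0000 4.7200 3.1400] k=[0 7 3 10 0 3 8 5]
t=16: x=[0.4900 6.2300 3.7700 8.8100 0.9100 3.1400 7.4400 5.2100] k=[0 9 4 7 3 5 6 2]
t=17: x=[0.6300 8.0200 4.5600 6.5100 3.4200 4.9300 5.6500 2.2800] k=[0 8 4 10 1 4 3 5]

[0.0000, 0.2963, 0.1481, 0.3704, 0.0370, 0.1481, 0.1111, 0.1852]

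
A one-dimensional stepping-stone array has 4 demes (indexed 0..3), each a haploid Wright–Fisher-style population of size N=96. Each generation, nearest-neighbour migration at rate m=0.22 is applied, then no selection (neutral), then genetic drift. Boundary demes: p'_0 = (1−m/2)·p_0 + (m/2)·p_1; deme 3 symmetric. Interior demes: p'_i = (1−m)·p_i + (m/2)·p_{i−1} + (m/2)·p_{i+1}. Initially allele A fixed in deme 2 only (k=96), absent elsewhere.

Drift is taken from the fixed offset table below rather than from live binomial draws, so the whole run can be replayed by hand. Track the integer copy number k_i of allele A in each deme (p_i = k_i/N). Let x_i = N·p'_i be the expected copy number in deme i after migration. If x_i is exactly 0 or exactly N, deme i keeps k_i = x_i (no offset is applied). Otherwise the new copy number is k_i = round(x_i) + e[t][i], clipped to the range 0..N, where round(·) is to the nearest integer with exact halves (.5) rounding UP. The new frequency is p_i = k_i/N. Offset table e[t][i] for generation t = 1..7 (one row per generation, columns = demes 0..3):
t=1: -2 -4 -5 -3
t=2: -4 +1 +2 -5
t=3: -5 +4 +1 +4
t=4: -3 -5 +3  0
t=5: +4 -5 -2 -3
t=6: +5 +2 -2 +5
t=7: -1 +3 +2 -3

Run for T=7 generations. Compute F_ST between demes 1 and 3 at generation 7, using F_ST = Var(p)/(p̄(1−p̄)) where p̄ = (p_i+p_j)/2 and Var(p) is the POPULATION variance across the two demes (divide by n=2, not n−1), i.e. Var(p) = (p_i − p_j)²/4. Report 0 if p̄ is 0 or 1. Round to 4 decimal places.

t=0: k=[0 0 96 0]
t=1: x=[0.0000 10.5600 74.8800 10.5600] k=[0 7 70 8]
t=2: x=[0.7700 13.1600 56.2500 14.8200] k=[0 14 58 10]
t=3: x=[1.5400 17.3000 47.8800 15.2800] k=[0 21 49 19]
t=4: x=[2.3100 21.7700 42.6200 22.3000] k=[0 17 46 22]
t=5: x=[1.8700 18.3200 40.1700 24.6400] k=[6 13 38 22]
t=6: x=[6.7700 14.9800 33.4900 23.7600] k=[12 17 31 29]
t=7: x=[12.5500 17.9900 29.2400 29.2200] k=[12 21 31 26]

0.0037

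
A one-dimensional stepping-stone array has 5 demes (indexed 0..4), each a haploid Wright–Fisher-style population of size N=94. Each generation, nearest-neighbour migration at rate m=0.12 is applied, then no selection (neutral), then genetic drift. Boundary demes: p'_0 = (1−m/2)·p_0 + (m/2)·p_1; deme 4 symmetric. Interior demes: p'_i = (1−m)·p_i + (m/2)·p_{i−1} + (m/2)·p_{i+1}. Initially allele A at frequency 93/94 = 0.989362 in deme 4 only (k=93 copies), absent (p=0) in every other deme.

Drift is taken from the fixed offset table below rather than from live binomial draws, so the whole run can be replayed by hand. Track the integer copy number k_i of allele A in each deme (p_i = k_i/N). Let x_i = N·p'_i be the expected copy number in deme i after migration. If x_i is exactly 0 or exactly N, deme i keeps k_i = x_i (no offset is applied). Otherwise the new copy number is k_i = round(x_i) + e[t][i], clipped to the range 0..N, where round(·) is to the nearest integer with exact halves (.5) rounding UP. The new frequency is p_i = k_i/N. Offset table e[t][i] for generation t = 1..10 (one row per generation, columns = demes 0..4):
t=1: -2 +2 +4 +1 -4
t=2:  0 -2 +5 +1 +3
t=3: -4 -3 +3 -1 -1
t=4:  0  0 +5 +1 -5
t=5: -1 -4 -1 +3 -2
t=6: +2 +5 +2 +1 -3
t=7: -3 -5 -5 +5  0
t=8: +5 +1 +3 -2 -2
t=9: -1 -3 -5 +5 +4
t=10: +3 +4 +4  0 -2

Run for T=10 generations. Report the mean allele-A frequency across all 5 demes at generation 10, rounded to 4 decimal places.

0.2383

t=0: k=[0 0 0 0 93]
t=1: x=[0.0000 0.0000 0.0000 5.5800 87.4200] k=[0 0 0 7 83]
t=2: x=[0.0000 0.0000 0.4200 11.1400 78.4400] k=[0 0 5 12 81]
t=3: x=[0.0000 0.3000 5.1200 15.7200 76.8600] k=[0 0 8 15 76]
t=4: x=[0.0000 0.4800 7.9400 18.2400 72.3400] k=[0 0 13 19 67]
t=5: x=[0.0000 0.7800 12.5800 21.5200 64.1200] k=[0 0 12 25 62]
t=6: x=[0.0000 0.7200 12.0600 26.4400 59.7800] k=[0 6 14 27 57]
t=7: x=[0.3600 6.1200 14.3000 28.0200 55.2000] k=[0 1 9 33 55]
t=8: x=[0.0600 1.4200 9.9600 32.8800 53.6800] k=[5 2 13 31 52]
t=9: x=[4.8200 2.8400 13.4200 31.1800 50.7400] k=[4 0 8 36 55]
t=10: x=[3.7600 0.7200 9.2000 35.4600 53.8600] k=[7 5 13 35 52]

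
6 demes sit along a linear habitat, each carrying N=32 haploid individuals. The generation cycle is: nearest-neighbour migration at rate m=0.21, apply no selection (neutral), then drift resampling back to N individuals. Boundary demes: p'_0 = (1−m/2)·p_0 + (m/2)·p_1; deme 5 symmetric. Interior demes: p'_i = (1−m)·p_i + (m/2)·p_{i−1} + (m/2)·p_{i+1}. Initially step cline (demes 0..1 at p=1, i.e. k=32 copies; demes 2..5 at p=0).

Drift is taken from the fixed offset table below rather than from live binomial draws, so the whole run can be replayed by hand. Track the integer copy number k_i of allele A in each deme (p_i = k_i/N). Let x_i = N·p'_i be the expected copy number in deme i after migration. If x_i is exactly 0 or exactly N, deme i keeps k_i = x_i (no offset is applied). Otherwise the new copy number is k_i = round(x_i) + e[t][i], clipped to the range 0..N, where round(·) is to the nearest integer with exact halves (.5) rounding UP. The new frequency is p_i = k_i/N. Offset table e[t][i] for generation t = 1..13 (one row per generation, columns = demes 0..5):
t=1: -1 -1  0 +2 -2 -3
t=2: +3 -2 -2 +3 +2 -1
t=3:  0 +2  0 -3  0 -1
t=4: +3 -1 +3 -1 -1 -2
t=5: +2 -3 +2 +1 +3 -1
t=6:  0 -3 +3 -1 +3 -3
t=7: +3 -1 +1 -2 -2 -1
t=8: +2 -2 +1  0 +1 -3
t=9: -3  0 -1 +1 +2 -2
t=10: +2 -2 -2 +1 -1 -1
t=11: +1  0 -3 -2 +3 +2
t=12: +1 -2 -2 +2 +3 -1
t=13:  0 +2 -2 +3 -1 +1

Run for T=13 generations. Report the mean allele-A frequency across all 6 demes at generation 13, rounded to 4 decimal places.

0.3646

t=0: k=[32 32 0 0 0 0]
t=1: x=[32.0000 28.6400 3.3600 0.0000 0.0000 0.0000] k=[32 28 3 0 0 0]
t=2: x=[31.5800 25.7950 5.3100 0.3150 0.0000 0.0000] k=[32 24 3 3 0 0]
t=3: x=[31.1600 22.6350 5.2050 2.6850 0.3150 0.0000] k=[31 25 5 0 0 0]
t=4: x=[30.3700 23.5300 6.5750 0.5250 0.0000 0.0000] k=[32 23 10 0 0 0]
t=5: x=[31.0550 22.5800 10.3150 1.0500 0.0000 0.0000] k=[32 20 12 2 0 0]
t=6: x=[30.7400 20.4200 11.7900 2.8400 0.2100 0.0000] k=[31 17 15 2 3 0]
t=7: x=[29.5300 18.2600 13.8450 3.4700 2.5800 0.3150] k=[32 17 15 1 1 0]
t=8: x=[30.4250 18.3650 13.7400 2.4700 0.8950 0.1050] k=[32 16 15 2 2 0]
t=9: x=[30.3200 17.5750 13.7400 3.3650 1.7900 0.2100] k=[27 18 13 4 4 0]
t=10: x=[26.0550 18.4200 12.5800 4.9450 3.5800 0.4200] k=[28 16 11 6 3 0]
t=11: x=[26.7400 16.7350 11.0000 6.2100 3.0000 0.3150] k=[28 17 8 4 6 2]
t=12: x=[26.8450 17.2100 8.5250 4.6300 5.3700 2.4200] k=[28 15 7 7 8 1]
t=13: x=[26.6350 15.5250 7.8400 7.1050 7.1600 1.7350] k=[27 18 6 10 6 3]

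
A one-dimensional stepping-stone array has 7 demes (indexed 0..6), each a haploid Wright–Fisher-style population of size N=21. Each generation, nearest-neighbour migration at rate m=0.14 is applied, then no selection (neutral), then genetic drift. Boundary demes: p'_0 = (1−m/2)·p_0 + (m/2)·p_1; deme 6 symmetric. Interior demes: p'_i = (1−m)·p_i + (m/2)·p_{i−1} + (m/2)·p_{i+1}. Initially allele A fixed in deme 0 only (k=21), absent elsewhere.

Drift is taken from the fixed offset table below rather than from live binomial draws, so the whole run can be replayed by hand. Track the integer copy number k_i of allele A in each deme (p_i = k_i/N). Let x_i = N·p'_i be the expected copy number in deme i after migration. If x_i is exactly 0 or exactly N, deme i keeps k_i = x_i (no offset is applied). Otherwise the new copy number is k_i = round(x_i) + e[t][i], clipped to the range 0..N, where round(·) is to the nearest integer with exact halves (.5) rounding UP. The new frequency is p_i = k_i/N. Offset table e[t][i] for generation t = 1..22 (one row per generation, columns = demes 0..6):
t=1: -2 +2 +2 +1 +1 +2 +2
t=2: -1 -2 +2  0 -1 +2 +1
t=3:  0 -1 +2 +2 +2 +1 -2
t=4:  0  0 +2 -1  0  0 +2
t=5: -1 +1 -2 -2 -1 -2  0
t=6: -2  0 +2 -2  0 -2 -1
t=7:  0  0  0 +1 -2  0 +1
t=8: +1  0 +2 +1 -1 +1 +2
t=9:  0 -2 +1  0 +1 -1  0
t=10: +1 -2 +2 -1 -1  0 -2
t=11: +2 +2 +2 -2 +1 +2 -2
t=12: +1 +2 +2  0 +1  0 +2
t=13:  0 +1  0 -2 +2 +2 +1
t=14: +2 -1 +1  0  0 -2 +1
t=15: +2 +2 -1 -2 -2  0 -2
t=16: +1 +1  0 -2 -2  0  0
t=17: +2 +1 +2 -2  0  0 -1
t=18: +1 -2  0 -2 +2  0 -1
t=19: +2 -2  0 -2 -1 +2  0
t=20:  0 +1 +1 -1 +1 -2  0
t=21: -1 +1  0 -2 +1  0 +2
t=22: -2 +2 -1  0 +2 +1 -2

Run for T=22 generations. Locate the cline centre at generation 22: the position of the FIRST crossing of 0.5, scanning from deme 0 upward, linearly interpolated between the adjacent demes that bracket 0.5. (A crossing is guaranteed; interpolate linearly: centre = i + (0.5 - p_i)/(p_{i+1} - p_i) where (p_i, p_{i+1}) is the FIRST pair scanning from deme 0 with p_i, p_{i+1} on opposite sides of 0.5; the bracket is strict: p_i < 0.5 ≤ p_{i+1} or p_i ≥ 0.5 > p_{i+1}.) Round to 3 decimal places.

t=0: k=[21 0 0 0 0 0 0]
t=1: x=[19.5300 1.4700 0.0000 0.0000 0.0000 0.0000 0.0000] k=[18 3 0 0 0 0 0]
t=2: x=[16.9500 3.8400 0.2100 0.0000 0.0000 0.0000 0.0000] k=[16 2 2 0 0 0 0]
t=3: x=[15.0200 2.9800 1.8600 0.1400 0.0000 0.0000 0.0000] k=[15 2 4 2 0 0 0]
t=4: x=[14.0900 3.0500 3.7200 2.0000 0.1400 0.0000 0.0000] k=[14 3 6 1 0 0 0]
t=5: x=[13.2300 3.9800 5.4400 1.2800 0.0700 0.0000 0.0000] k=[12 5 3 0 0 0 0]
t=6: x=[11.5100 5.3500 2.9300 0.2100 0.0000 0.0000 0.0000] k=[10 5 5 0 0 0 0]
t=7: x=[9.6500 5.3500 4.6500 0.3500 0.0000 0.0000 0.0000] k=[10 5 5 1 0 0 0]
t=8: x=[9.6500 5.3500 4.7200 1.2100 0.0700 0.0000 0.0000] k=[11 5 7 2 0 0 0]
t=9: x=[10.5800 5.5600 6.5100 2.2100 0.1400 0.0000 0.0000] k=[11 4 8 2 1 0 0]
t=10: x=[10.5100 4.7700 7.3000 2.3500 1.0000 0.0700 0.0000] k=[12 3 9 1 0 0 0]
t=11: x=[11.3700 4.0500 8.0200 1.4900 0.0700 0.0000 0.0000] k=[13 6 10 0 1 0 0]
t=12: x=[12.5100 6.7700 9.0200 0.7700 0.8600 0.0700 0.0000] k=[14 9 11 1 2 0 0]
t=13: x=[13.6500 9.4900 10.1600 1.7700 1.7900 0.1400 0.0000] k=[14 10 10 0 4 2 0]
t=14: x=[13.7200 10.2800 9.3000 0.9800 3.5800 2.0000 0.1400] k=[16 9 10 1 4 0 1]
t=15: x=[15.5100 9.5600 9.3000 1.8400 3.5100 0.3500 0.9300] k=[18 12 8 0 2 0 0]
t=16: x=[17.5800 12.1400 7.7200 0.7000 1.7200 0.1400 0.0000] k=[19 13 8 0 0 0 0]
t=17: x=[18.5800 13.0700 7.7900 0.5600 0.0000 0.0000 0.0000] k=[21 14 10 0 0 0 0]
t=18: x=[20.5100 14.2100 9.5800 0.7000 0.0000 0.0000 0.0000] k=[21 12 10 0 0 0 0]
t=19: x=[20.3700 12.4900 9.4400 0.7000 0.0000 0.0000 0.0000] k=[21 10 9 0 0 0 0]
t=20: x=[20.2300 10.7000 8.4400 0.6300 0.0000 0.0000 0.0000] k=[20 12 9 0 0 0 0]
t=21: x=[19.4400 12.3500 8.5800 0.6300 0.0000 0.0000 0.0000] k=[18 13 9 0 0 0 0]
t=22: x=[17.6500 13.0700 8.6500 0.6300 0.0000 0.0000 0.0000] k=[16 15 8 1 0 0 0]

1.643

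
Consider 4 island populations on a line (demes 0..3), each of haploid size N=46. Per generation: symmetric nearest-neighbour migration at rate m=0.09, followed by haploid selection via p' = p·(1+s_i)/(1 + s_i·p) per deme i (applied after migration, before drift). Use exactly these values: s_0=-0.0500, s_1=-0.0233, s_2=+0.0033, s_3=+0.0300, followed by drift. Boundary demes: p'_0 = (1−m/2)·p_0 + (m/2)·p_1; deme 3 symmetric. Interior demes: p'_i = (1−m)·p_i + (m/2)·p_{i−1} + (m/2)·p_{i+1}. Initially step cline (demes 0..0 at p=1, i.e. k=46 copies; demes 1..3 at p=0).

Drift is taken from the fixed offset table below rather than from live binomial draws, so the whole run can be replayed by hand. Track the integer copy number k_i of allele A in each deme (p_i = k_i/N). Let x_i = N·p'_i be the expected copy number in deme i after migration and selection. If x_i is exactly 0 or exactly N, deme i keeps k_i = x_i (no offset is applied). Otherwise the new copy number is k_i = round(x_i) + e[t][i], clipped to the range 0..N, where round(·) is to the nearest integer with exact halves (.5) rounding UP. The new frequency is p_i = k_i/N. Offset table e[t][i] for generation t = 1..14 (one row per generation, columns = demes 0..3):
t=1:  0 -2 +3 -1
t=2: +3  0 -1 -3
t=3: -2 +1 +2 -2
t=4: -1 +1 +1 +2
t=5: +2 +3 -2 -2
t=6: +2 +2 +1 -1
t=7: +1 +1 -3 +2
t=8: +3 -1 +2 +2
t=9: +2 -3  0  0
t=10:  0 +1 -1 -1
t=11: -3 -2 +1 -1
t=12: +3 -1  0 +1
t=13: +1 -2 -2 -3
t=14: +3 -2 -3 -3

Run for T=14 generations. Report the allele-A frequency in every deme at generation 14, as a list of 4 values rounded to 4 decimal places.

t=0: k=[46 0 0 0]
t=1: x=[43.8262 2.0239 0.0000 0.0000] k=[44 0 0 0]
t=2: x=[41.8295 1.9358 0.0000 0.0000] k=[45 2 0 0]
t=3: x=[42.9209 3.7627 0.0903 0.0000] k=[41 5 2 0]
t=4: x=[39.0840 6.3548 2.0514 0.0927] k=[38 7 3 2]
t=5: x=[36.2157 8.0571 3.1446 2.1035] k=[38 11 1 0]
t=6: x=[36.4012 11.5598 1.4095 0.0463] k=[38 14 2 0]
t=7: x=[36.5404 14.3066 2.4577 0.0927] k=[38 15 0 2]
t=8: x=[36.5868 15.1197 0.7675 1.9649] k=[40 14 3 4]
t=9: x=[38.5140 14.4404 3.5508 4.0632] k=[41 11 4 4]
t=10: x=[39.3640 11.8267 4.3279 4.1093] k=[39 13 3 3]
t=11: x=[37.4796 13.4941 3.4605 3.0840] k=[34 11 4 2]
t=12: x=[32.4806 11.5153 4.2377 2.1498] k=[35 11 4 3]
t=13: x=[33.4576 11.5598 4.2828 3.1301] k=[34 10 2 0]
t=14: x=[32.4346 10.5274 2.2771 0.0927] k=[35 9 0 0]

[0.7609, 0.1957, 0.0000, 0.0000]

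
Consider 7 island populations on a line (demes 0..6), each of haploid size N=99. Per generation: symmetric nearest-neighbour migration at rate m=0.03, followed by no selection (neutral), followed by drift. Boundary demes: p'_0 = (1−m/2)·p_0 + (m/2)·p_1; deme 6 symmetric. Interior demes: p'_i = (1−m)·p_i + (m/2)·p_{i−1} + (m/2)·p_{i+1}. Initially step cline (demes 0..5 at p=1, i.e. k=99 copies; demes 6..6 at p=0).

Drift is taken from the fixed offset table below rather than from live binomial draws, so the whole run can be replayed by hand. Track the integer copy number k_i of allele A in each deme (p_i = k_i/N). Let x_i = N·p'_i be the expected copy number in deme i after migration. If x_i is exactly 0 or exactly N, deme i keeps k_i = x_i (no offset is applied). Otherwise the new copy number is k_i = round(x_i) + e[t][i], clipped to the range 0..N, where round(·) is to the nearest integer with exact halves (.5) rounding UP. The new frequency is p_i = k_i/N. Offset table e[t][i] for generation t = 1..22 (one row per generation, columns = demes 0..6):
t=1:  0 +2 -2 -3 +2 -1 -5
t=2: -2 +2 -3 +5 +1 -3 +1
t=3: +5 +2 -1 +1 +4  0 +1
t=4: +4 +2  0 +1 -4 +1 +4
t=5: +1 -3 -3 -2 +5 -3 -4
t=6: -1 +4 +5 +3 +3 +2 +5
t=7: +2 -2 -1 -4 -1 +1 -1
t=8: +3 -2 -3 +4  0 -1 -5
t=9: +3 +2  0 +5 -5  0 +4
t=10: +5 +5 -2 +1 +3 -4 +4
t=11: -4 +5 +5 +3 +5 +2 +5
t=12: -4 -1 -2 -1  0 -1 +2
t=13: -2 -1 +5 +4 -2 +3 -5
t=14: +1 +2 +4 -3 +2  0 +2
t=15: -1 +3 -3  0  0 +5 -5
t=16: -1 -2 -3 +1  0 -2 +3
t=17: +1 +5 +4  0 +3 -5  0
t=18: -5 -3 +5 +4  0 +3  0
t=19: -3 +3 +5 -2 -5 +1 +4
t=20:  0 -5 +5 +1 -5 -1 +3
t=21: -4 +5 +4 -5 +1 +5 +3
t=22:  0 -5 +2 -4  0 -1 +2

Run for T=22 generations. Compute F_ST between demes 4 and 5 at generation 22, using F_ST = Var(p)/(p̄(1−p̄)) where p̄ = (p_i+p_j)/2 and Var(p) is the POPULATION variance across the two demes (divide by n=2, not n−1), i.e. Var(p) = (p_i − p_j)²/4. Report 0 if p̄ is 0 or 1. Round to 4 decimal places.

t=0: k=[99 99 99 99 99 99 0]
t=1: x=[99.0000 99.0000 99.0000 99.0000 99.0000 97.5150 1.4850] k=[99 99 99 99 99 97 0]
t=2: x=[99.0000 99.0000 99.0000 99.0000 98.9700 95.5750 1.4550] k=[99 99 99 99 99 93 2]
t=3: x=[99.0000 99.0000 99.0000 99.0000 98.9100 91.7250 3.3650] k=[99 99 99 99 99 92 4]
t=4: x=[99.0000 99.0000 99.0000 99.0000 98.8950 90.7850 5.3200] k=[99 99 99 99 95 92 9]
t=5: x=[99.0000 99.0000 99.0000 98.9400 95.0150 90.8000 10.2450] k=[99 99 99 97 99 88 6]
t=6: x=[99.0000 99.0000 98.9700 97.0600 98.8050 86.9350 7.2300] k=[99 99 99 99 99 89 12]
t=7: x=[99.0000 99.0000 99.0000 99.0000 98.8500 87.9950 13.1550] k=[99 99 99 99 98 89 12]
t=8: x=[99.0000 99.0000 99.0000 98.9850 97.8800 87.9800 13.1550] k=[99 99 99 99 98 87 8]
t=9: x=[99.0000 99.0000 99.0000 98.9850 97.8500 85.9800 9.1850] k=[99 99 99 99 93 86 13]
t=10: x=[99.0000 99.0000 99.0000 98.9100 92.9850 85.0100 14.0950] k=[99 99 99 99 96 81 18]
t=11: x=[99.0000 99.0000 99.0000 98.9550 95.8200 80.2800 18.9450] k=[99 99 99 99 99 82 24]
t=12: x=[99.0000 99.0000 99.0000 99.0000 98.7450 81.3850 24.8700] k=[99 99 99 99 99 80 27]
t=13: x=[99.0000 99.0000 99.0000 99.0000 98.7150 79.4900 27.7950] k=[99 99 99 99 97 82 23]
t=14: x=[99.0000 99.0000 99.0000 98.9700 96.8050 81.3400 23.8850] k=[99 99 99 96 99 81 26]
t=15: x=[99.0000 99.0000 98.9550 96.0900 98.6850 80.4450 26.8250] k=[99 99 96 96 99 85 22]
t=16: x=[99.0000 98.9550 96.0450 96.0450 98.7450 84.2650 22.9450] k=[99 97 93 97 99 82 26]
t=17: x=[98.9700 96.9700 93.1200 96.9700 98.7150 81.4150 26.8400] k=[99 99 97 97 99 76 27]
t=18: x=[99.0000 98.9700 97.0300 97.0300 98.6250 75.6100 27.7350] k=[99 96 99 99 99 79 28]
t=19: x=[98.9550 96.0900 98.9550 99.0000 98.7000 78.5350 28.7650] k=[96 99 99 99 94 80 33]
t=20: x=[96.0450 98.9550 99.0000 98.9250 93.8650 79.5050 33.7050] k=[96 94 99 99 89 79 37]
t=21: x=[95.9700 94.1050 98.9250 98.8500 89.0000 78.5200 37.6300] k=[92 99 99 94 90 84 41]
t=22: x=[92.1050 98.8950 98.9250 94.0150 89.9700 83.4450 41.6450] k=[92 94 99 90 90 82 44]

0.0143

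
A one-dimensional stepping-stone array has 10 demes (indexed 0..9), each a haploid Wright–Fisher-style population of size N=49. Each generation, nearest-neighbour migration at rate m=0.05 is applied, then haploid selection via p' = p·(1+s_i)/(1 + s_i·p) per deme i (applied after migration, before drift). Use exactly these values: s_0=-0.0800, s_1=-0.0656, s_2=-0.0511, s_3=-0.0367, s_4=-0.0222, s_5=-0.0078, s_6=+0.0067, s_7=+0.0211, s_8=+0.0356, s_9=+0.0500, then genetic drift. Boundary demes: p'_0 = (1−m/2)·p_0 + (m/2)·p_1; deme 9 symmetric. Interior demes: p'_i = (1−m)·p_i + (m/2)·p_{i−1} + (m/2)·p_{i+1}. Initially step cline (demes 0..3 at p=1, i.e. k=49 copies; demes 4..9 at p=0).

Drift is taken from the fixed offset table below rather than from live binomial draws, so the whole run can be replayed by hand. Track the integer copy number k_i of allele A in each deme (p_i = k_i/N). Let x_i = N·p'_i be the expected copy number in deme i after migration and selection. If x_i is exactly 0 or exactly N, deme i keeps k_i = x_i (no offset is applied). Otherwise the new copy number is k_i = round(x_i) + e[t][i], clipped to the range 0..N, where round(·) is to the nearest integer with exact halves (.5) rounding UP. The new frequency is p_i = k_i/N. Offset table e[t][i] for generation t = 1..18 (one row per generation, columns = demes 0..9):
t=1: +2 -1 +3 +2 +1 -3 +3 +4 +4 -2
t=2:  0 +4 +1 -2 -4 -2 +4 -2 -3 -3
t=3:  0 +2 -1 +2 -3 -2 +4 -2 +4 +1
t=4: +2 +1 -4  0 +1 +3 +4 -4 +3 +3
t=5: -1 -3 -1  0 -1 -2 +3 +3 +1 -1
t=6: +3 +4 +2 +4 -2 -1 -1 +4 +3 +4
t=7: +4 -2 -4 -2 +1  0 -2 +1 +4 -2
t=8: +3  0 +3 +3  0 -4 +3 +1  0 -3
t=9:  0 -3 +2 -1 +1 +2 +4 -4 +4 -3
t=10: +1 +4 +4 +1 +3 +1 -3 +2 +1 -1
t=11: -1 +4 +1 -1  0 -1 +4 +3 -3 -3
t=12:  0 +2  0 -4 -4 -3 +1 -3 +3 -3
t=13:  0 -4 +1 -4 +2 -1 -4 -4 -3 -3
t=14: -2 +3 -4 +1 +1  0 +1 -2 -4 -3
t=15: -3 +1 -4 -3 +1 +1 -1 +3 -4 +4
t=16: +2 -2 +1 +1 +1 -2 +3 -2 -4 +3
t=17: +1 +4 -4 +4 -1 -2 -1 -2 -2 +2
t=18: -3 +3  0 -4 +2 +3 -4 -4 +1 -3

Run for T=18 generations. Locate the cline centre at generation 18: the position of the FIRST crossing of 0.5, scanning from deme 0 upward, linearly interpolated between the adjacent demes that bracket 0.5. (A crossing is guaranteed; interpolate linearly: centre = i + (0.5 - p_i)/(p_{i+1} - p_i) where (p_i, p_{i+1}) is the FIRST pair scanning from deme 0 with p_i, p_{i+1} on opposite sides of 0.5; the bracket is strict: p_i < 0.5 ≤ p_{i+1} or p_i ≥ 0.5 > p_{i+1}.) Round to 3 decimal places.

3.179

t=0: k=[49 49 49 49 0 0 0 0 0 0]
t=1: x=[49.0000 49.0000 49.0000 47.7295 1.1985 0.0000 0.0000 0.0000 0.0000 0.0000] k=[49 49 49 49 2 0 0 0 0 0]
t=2: x=[49.0000 49.0000 49.0000 47.7813 3.0600 0.0496 0.0000 0.0000 0.0000 0.0000] k=[49 49 49 46 0 0 0 0 0 0]
t=3: x=[49.0000 49.0000 48.9210 44.7831 1.1251 0.0000 0.0000 0.0000 0.0000 0.0000] k=[49 49 48 47 0 0 0 0 0 0]
t=4: x=[49.0000 48.9732 47.9473 45.7380 1.1495 0.0000 0.0000 0.0000 0.0000 0.0000] k=[49 49 44 46 2 0 0 0 0 0]
t=5: x=[49.0000 48.8662 43.9420 44.7057 2.9864 0.0496 0.0000 0.0000 0.0000 0.0000] k=[49 46 43 45 2 0 0 0 0 0]
t=6: x=[48.9185 45.8031 42.8483 43.7009 2.9619 0.0496 0.0000 0.0000 0.0000 0.0000] k=[49 49 45 48 1 0 0 0 0 0]
t=7: x=[49.0000 48.8930 44.9859 46.6684 2.1043 0.0248 0.0000 0.0000 0.0000 0.0000] k=[49 47 41 45 3 0 0 0 0 0]
t=8: x=[48.9457 46.7593 40.9016 43.6751 3.8938 0.0744 0.0000 0.0000 0.0000 0.0000] k=[49 47 44 47 4 0 0 0 0 0]
t=9: x=[48.9457 46.8391 43.9159 45.7380 4.8755 0.0992 0.0000 0.0000 0.0000 0.0000] k=[49 44 46 45 6 2 0 0 0 0]
t=10: x=[48.8642 43.8717 45.7703 43.8811 6.7434 2.0347 0.0503 0.0000 0.0000 0.0000] k=[49 48 49 45 10 3 0 0 0 0]
t=11: x=[48.9728 47.9847 48.8683 44.0614 10.5134 3.0773 0.0755 0.0000 0.0000 0.0000] k=[48 49 49 43 11 2 4 0 0 0]
t=12: x=[47.9420 48.9732 48.8419 42.1322 11.3777 2.2581 3.8738 0.1021 0.0000 0.0000] k=[48 49 49 38 7 0 5 0 0 0]
t=13: x=[47.9420 48.9732 48.7103 37.1677 7.4570 0.2977 4.7787 0.1276 0.0000 0.0000] k=[48 45 49 33 9 0 1 0 0 0]
t=14: x=[47.8337 44.9288 48.4734 32.3920 9.2060 0.2481 0.9562 0.0255 0.0000 0.0000] k=[46 48 44 33 10 0 2 0 0 0]
t=15: x=[45.8102 47.7713 43.5772 32.2908 10.1432 0.2977 1.9122 0.0511 0.0000 0.0000] k=[43 49 40 29 11 1 1 3 0 0]
t=16: x=[42.7066 48.5989 39.5566 28.3798 11.0072 1.2405 1.0569 2.9320 0.0777 0.0000] k=[45 47 41 29 12 0 4 1 0 0]
t=17: x=[44.7364 46.6529 40.4874 28.4301 11.9213 0.3969 3.8486 1.0717 0.0259 0.0000] k=[46 49 36 32 11 0 3 0 0 0]
t=18: x=[45.8371 48.5722 35.7234 31.1529 11.0566 0.3473 2.8680 0.0766 0.0000 0.0000] k=[43 49 36 27 13 3 0 0 0 0]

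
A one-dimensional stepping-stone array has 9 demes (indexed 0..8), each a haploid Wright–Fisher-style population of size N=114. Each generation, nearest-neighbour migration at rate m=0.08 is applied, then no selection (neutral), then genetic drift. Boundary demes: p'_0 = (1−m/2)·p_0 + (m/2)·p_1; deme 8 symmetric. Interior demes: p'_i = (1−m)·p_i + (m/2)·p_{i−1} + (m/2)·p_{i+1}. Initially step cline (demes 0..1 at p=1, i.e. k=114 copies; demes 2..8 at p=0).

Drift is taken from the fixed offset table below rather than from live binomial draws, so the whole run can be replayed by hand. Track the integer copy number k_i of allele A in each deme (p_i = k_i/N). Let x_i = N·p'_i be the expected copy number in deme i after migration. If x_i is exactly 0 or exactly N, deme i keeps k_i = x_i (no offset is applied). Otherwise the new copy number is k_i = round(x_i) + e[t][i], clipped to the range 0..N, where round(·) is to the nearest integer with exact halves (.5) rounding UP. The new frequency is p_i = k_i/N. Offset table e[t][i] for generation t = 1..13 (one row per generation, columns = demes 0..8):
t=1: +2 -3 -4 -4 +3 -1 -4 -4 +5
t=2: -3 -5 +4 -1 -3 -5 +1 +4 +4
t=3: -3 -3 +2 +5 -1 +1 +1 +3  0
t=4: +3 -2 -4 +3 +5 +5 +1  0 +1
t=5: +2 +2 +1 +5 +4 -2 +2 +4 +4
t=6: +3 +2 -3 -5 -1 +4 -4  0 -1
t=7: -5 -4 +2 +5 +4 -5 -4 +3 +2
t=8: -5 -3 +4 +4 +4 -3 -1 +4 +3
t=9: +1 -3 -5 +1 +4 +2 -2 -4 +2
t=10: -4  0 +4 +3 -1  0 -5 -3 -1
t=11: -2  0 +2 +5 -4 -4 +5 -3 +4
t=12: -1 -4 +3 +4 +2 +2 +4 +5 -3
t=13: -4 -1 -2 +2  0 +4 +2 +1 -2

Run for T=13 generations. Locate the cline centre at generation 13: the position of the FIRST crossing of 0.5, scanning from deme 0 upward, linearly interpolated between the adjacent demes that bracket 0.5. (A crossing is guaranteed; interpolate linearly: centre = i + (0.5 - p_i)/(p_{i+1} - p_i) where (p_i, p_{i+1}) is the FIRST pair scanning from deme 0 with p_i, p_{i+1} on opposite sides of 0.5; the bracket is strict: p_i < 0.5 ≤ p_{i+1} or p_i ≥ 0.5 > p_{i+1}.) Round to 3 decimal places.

t=0: k=[114 114 0 0 0 0 0 0 0]
t=1: x=[114.0000 109.4400 4.5600 0.0000 0.0000 0.0000 0.0000 0.0000 0.0000] k=[114 106 1 0 0 0 0 0 0]
t=2: x=[113.6800 102.1200 5.1600 0.0400 0.0000 0.0000 0.0000 0.0000 0.0000] k=[111 97 9 0 0 0 0 0 0]
t=3: x=[110.4400 94.0400 12.1600 0.3600 0.0000 0.0000 0.0000 0.0000 0.0000] k=[107 91 14 5 0 0 0 0 0]
t=4: x=[106.3600 88.5600 16.7200 5.1600 0.2000 0.0000 0.0000 0.0000 0.0000] k=[109 87 13 8 5 0 0 0 0]
t=5: x=[108.1200 84.9200 15.7600 8.0800 4.9200 0.2000 0.0000 0.0000 0.0000] k=[110 87 17 13 9 0 0 0 0]
t=6: x=[109.0800 85.1200 19.6400 13.0000 8.8000 0.3600 0.0000 0.0000 0.0000] k=[112 87 17 8 8 4 0 0 0]
t=7: x=[111.0000 85.2000 19.4400 8.3600 7.8400 4.0000 0.1600 0.0000 0.0000] k=[106 81 21 13 12 0 0 0 0]
t=8: x=[105.0000 79.6000 23.0800 13.2800 11.5600 0.4800 0.0000 0.0000 0.0000] k=[100 77 27 17 16 0 0 0 0]
t=9: x=[99.0800 75.9200 28.6000 17.3600 15.4000 0.6400 0.0000 0.0000 0.0000] k=[100 73 24 18 19 3 0 0 0]
t=10: x=[98.9200 72.1200 25.7200 18.2800 18.3200 3.5200 0.1200 0.0000 0.0000] k=[95 72 30 21 17 4 0 0 0]
t=11: x=[94.0800 71.2400 31.3200 21.2000 16.6400 4.3600 0.1600 0.0000 0.0000] k=[92 71 33 26 13 0 5 0 0]
t=12: x=[91.1600 70.3200 34.2400 25.7600 13.0000 0.7200 4.6000 0.2000 0.0000] k=[90 66 37 30 15 3 9 5 0]
t=13: x=[89.0400 65.8000 37.8800 29.6800 15.1200 3.7200 8.6000 4.9600 0.2000] k=[85 65 36 32 15 8 11 6 0]

1.276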